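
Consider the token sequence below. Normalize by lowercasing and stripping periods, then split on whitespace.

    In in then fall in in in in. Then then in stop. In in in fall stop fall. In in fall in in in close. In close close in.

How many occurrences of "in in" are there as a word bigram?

9

Scanning the 28 overlapping bigram windows for "in in":
  position 1–2: in in
  position 5–6: in in
  position 6–7: in in
  position 7–8: in in
  position 13–14: in in
  position 14–15: in in
  position 19–20: in in
  position 22–23: in in
  position 23–24: in in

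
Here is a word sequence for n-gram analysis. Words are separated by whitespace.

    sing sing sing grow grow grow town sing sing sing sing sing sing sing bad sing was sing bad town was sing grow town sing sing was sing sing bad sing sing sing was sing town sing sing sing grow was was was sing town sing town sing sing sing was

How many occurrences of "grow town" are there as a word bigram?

2

Scanning the 50 overlapping bigram windows for "grow town":
  position 6–7: grow town
  position 23–24: grow town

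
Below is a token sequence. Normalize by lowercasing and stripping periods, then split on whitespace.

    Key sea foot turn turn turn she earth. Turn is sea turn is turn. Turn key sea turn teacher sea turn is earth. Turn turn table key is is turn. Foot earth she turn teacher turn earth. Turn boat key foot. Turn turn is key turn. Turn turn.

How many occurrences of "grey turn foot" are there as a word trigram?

0

Scanning the 46 overlapping trigram windows for "grey turn foot":
  (none found)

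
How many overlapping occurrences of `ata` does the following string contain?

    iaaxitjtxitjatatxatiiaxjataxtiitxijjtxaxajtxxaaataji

Sliding a length-3 window over the 52 characters (50 positions):
  position 13–15: ata
  position 25–27: ata
  position 48–50: ata

3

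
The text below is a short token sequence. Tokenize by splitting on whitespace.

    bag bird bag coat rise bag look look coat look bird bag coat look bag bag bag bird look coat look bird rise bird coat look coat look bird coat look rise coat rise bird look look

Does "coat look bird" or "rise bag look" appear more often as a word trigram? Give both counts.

"coat look bird": 3 occurrences
"rise bag look": 1 occurrence

"coat look bird" (3 vs 1)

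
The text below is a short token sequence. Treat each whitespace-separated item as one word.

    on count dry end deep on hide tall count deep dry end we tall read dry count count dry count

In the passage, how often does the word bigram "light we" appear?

Scanning the 19 overlapping bigram windows for "light we":
  (none found)

0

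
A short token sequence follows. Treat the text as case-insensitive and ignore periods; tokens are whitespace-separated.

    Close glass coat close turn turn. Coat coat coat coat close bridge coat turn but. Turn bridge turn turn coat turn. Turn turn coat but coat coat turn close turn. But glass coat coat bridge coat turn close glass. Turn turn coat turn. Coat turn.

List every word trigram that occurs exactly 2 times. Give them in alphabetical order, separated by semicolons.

Trigram counts meeting the condition (exactly 2 times):
  bridge coat turn: 2
  coat coat coat: 2
  coat turn close: 2

bridge coat turn; coat coat coat; coat turn close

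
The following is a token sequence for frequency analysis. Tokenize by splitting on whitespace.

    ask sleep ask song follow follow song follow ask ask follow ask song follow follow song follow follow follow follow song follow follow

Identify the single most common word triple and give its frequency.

"song follow follow", 4 times

Trigram frequencies (highest first):
  song follow follow: 4
  follow follow song: 3
  follow song follow: 3
  ask song follow: 2
  follow follow follow: 2
  ask sleep ask: 1
  … (6 more, each ≤ 1)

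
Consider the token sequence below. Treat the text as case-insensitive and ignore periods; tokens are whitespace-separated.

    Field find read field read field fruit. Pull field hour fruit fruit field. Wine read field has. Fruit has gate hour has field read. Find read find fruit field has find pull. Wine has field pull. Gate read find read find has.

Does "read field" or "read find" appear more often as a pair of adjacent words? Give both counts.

"read field": 3 occurrences
"read find": 4 occurrences

"read find" (4 vs 3)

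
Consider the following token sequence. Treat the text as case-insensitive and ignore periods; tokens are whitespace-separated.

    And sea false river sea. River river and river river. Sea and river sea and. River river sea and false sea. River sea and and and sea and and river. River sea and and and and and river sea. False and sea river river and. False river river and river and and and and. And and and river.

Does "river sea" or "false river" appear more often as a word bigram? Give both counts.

"river sea" (7 vs 2)

"river sea": 7 occurrences
"false river": 2 occurrences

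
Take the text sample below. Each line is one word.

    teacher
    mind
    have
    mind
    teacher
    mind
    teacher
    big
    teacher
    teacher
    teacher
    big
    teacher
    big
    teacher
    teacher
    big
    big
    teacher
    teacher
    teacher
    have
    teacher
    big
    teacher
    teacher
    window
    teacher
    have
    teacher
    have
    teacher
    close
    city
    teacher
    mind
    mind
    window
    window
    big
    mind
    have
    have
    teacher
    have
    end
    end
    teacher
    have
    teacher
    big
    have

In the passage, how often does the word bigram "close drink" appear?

Scanning the 51 overlapping bigram windows for "close drink":
  (none found)

0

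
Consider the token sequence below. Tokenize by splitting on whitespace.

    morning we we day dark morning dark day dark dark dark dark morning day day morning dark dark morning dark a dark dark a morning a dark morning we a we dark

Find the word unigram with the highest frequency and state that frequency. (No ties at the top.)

"dark", 13 times

Unigram frequencies (highest first):
  dark: 13
  morning: 7
  we: 4
  day: 4
  a: 4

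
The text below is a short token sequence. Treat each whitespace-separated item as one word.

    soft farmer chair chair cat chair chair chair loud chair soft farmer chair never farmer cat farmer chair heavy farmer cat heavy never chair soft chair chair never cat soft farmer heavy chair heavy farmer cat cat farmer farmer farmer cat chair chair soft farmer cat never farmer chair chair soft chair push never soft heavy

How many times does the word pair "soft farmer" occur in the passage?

4

Scanning the 55 overlapping bigram windows for "soft farmer":
  position 1–2: soft farmer
  position 11–12: soft farmer
  position 30–31: soft farmer
  position 44–45: soft farmer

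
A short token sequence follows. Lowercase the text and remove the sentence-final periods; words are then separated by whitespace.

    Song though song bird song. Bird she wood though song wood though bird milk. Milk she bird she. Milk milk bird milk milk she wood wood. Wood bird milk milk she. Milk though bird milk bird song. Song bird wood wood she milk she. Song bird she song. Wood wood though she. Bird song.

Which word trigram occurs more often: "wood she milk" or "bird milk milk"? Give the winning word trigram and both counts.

"wood she milk": 1 occurrence
"bird milk milk": 3 occurrences

"bird milk milk" (3 vs 1)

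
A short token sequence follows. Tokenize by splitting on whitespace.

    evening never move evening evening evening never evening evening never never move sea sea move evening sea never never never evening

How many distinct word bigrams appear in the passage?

11

21 tokens → 20 bigram windows in total.
Repeated bigrams (each contributes count−1 duplicates):
  evening evening: 3
  evening never: 3
  never never: 3
  move evening: 2
  never evening: 2
  never move: 2
9 duplicate windows → 20 − 9 = 11 distinct.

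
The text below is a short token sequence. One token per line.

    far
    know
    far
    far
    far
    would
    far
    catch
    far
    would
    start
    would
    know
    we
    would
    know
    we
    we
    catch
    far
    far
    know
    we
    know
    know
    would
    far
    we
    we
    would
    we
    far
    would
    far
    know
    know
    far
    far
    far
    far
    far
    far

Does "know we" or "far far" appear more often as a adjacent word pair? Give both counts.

"know we": 3 occurrences
"far far": 8 occurrences

"far far" (8 vs 3)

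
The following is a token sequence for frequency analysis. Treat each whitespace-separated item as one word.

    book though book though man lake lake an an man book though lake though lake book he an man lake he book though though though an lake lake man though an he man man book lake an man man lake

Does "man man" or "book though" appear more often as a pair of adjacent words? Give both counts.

"man man": 2 occurrences
"book though": 4 occurrences

"book though" (4 vs 2)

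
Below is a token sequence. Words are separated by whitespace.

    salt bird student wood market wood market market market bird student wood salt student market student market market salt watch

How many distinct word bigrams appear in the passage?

13

20 tokens → 19 bigram windows in total.
Repeated bigrams (each contributes count−1 duplicates):
  market market: 3
  bird student: 2
  student market: 2
  student wood: 2
  wood market: 2
6 duplicate windows → 19 − 6 = 13 distinct.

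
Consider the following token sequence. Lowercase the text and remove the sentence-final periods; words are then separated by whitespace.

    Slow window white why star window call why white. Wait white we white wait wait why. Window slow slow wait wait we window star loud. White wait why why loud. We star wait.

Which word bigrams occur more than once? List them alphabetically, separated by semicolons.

wait wait; wait why; white wait

Bigram counts meeting the condition (more than once):
  wait wait: 2
  wait why: 2
  white wait: 3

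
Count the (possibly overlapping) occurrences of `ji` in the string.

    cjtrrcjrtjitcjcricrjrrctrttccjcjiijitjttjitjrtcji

Sliding a length-2 window over the 49 characters (48 positions):
  position 10–11: ji
  position 32–33: ji
  position 35–36: ji
  position 41–42: ji
  position 48–49: ji

5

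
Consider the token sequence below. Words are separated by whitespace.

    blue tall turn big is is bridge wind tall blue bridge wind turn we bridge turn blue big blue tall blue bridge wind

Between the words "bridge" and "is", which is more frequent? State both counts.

"bridge": 4 occurrences
"is": 2 occurrences

"bridge" (4 vs 2)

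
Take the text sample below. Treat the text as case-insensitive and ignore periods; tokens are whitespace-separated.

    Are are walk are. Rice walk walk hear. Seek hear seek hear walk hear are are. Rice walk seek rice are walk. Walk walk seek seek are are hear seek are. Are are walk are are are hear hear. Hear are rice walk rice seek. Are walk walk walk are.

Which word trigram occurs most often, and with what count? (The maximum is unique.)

"are rice walk", 3 times

Trigram frequencies (highest first):
  are rice walk: 3
  are are walk: 2
  are walk are: 2
  hear seek hear: 2
  are walk walk: 2
  walk walk walk: 2
  … (32 more, each ≤ 2)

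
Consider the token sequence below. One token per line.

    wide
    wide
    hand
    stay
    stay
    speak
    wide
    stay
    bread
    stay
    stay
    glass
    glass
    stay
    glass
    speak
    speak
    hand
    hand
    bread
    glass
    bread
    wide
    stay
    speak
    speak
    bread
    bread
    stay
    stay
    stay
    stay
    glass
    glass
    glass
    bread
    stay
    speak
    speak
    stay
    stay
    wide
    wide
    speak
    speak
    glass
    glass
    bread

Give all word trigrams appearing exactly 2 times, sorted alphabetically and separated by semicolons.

Trigram counts meeting the condition (exactly 2 times):
  bread stay stay: 2
  glass glass bread: 2
  stay glass glass: 2
  stay speak speak: 2
  stay stay glass: 2
  stay stay stay: 2

bread stay stay; glass glass bread; stay glass glass; stay speak speak; stay stay glass; stay stay stay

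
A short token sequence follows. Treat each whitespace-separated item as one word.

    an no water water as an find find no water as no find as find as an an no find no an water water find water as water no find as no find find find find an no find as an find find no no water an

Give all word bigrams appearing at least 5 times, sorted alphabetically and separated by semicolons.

Bigram counts meeting the condition (at least 5 times):
  find find: 5
  no find: 5

find find; no find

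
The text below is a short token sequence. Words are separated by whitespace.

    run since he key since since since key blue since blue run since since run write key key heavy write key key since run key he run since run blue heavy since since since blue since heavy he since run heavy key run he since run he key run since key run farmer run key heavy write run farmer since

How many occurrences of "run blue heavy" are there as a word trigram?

Scanning the 58 overlapping trigram windows for "run blue heavy":
  position 29–31: run blue heavy

1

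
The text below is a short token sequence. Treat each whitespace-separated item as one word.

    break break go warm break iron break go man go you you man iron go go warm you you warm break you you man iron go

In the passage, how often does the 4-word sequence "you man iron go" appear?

Scanning the 23 overlapping 4-gram windows for "you man iron go":
  position 12–15: you man iron go
  position 23–26: you man iron go

2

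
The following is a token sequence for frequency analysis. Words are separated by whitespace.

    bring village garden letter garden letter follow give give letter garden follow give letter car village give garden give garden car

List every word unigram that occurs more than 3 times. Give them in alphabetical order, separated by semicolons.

garden; give; letter

Unigram counts meeting the condition (more than 3 times):
  garden: 5
  give: 5
  letter: 4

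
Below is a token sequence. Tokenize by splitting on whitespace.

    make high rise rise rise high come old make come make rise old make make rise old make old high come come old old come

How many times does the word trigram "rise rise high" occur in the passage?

Scanning the 23 overlapping trigram windows for "rise rise high":
  position 4–6: rise rise high

1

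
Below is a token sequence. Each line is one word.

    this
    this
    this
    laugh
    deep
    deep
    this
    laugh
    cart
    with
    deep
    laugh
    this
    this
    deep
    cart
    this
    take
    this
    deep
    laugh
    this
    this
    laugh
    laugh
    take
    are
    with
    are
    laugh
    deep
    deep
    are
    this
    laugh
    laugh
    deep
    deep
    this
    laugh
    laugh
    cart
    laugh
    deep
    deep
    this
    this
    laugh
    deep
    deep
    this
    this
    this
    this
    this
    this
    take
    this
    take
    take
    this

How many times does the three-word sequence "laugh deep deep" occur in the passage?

5

Scanning the 59 overlapping trigram windows for "laugh deep deep":
  position 4–6: laugh deep deep
  position 30–32: laugh deep deep
  position 36–38: laugh deep deep
  position 43–45: laugh deep deep
  position 48–50: laugh deep deep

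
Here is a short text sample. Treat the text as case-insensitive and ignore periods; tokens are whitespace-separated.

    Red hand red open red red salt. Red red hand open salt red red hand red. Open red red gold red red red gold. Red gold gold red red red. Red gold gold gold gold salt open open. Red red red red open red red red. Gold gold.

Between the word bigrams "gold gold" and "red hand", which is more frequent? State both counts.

"gold gold": 5 occurrences
"red hand": 3 occurrences

"gold gold" (5 vs 3)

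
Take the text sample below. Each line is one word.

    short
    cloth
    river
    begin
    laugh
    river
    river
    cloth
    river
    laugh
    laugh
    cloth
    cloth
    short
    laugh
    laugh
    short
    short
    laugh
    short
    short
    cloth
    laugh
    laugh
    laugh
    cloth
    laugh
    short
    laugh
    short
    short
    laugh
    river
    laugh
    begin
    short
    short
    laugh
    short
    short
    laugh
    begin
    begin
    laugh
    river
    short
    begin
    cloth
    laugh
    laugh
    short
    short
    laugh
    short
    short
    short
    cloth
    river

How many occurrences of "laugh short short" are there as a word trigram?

Scanning the 56 overlapping trigram windows for "laugh short short":
  position 16–18: laugh short short
  position 19–21: laugh short short
  position 29–31: laugh short short
  position 38–40: laugh short short
  position 50–52: laugh short short
  position 53–55: laugh short short

6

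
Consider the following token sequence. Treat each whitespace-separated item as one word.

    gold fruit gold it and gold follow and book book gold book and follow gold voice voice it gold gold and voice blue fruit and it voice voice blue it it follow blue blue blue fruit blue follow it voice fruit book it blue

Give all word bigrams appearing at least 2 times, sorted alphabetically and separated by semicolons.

blue blue; blue fruit; it voice; voice blue; voice voice

Bigram counts meeting the condition (at least 2 times):
  blue blue: 2
  blue fruit: 2
  it voice: 2
  voice blue: 2
  voice voice: 2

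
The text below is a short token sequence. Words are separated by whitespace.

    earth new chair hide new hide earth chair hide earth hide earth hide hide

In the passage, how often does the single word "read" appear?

Scanning the 14 tokens for "read":
  (none found)

0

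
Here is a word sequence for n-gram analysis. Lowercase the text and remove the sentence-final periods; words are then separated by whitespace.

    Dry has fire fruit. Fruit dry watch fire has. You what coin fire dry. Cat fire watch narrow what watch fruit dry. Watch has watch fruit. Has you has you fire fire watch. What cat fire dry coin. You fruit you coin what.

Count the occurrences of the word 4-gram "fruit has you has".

1

Scanning the 40 overlapping 4-gram windows for "fruit has you has":
  position 26–29: fruit has you has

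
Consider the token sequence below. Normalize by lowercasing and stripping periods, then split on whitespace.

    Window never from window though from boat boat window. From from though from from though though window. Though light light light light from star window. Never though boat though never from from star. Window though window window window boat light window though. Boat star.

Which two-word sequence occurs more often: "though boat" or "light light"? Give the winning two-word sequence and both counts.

"though boat": 2 occurrences
"light light": 3 occurrences

"light light" (3 vs 2)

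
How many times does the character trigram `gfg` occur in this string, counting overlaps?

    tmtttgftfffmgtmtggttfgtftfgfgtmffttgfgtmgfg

3

Sliding a length-3 window over the 43 characters (41 positions):
  position 27–29: gfg
  position 36–38: gfg
  position 41–43: gfg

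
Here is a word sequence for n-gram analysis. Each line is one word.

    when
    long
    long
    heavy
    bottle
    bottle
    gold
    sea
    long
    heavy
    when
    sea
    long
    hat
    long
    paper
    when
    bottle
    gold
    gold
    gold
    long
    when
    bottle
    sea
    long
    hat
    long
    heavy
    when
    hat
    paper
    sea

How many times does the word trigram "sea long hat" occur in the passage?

2

Scanning the 31 overlapping trigram windows for "sea long hat":
  position 12–14: sea long hat
  position 25–27: sea long hat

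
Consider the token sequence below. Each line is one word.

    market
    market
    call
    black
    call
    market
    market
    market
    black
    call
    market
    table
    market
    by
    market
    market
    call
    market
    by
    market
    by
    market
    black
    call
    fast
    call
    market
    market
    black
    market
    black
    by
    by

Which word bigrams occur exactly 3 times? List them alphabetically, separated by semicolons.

black call; by market; market by

Bigram counts meeting the condition (exactly 3 times):
  black call: 3
  by market: 3
  market by: 3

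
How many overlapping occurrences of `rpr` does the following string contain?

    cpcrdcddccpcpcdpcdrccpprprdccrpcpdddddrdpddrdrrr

Sliding a length-3 window over the 48 characters (46 positions):
  position 24–26: rpr

1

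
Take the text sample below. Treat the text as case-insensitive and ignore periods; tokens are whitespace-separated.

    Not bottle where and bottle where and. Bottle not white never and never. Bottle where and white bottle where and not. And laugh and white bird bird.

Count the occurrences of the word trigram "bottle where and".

4

Scanning the 25 overlapping trigram windows for "bottle where and":
  position 2–4: bottle where and
  position 5–7: bottle where and
  position 14–16: bottle where and
  position 18–20: bottle where and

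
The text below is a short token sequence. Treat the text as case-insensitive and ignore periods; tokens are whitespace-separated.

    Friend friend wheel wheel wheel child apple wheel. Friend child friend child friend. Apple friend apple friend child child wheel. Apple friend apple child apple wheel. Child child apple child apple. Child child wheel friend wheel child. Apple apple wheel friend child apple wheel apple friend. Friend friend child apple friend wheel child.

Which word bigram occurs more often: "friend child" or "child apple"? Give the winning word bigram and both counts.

"child apple" (7 vs 5)

"friend child": 5 occurrences
"child apple": 7 occurrences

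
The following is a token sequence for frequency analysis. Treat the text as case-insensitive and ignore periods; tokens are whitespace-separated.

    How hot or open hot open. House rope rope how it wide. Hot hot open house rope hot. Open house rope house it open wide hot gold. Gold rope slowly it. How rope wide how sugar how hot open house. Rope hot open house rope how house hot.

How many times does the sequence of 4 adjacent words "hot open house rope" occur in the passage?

5

Scanning the 45 overlapping 4-gram windows for "hot open house rope":
  position 5–8: hot open house rope
  position 14–17: hot open house rope
  position 18–21: hot open house rope
  position 38–41: hot open house rope
  position 42–45: hot open house rope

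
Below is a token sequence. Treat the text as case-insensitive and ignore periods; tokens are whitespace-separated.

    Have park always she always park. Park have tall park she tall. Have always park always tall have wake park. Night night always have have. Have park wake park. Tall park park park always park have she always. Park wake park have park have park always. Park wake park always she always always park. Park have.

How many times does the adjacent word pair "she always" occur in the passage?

3

Scanning the 55 overlapping bigram windows for "she always":
  position 4–5: she always
  position 37–38: she always
  position 51–52: she always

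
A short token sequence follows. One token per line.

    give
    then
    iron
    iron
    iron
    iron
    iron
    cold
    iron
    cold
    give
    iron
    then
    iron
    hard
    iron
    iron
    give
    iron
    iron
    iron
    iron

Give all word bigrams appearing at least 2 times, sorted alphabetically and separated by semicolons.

Bigram counts meeting the condition (at least 2 times):
  give iron: 2
  iron cold: 2
  iron iron: 8
  then iron: 2

give iron; iron cold; iron iron; then iron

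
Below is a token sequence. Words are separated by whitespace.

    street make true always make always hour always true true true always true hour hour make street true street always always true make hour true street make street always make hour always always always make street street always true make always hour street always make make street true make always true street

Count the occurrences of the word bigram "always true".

5

Scanning the 51 overlapping bigram windows for "always true":
  position 8–9: always true
  position 12–13: always true
  position 21–22: always true
  position 38–39: always true
  position 50–51: always true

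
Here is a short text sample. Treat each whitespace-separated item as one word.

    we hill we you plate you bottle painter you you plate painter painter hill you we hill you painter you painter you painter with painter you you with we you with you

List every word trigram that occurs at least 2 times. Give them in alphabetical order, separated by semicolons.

painter you painter; painter you you; you painter you

Trigram counts meeting the condition (at least 2 times):
  painter you painter: 2
  painter you you: 2
  you painter you: 2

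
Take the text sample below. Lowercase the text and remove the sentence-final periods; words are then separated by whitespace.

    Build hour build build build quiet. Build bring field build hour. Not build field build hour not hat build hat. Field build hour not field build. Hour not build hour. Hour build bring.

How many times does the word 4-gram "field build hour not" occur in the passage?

4

Scanning the 30 overlapping 4-gram windows for "field build hour not":
  position 9–12: field build hour not
  position 14–17: field build hour not
  position 21–24: field build hour not
  position 25–28: field build hour not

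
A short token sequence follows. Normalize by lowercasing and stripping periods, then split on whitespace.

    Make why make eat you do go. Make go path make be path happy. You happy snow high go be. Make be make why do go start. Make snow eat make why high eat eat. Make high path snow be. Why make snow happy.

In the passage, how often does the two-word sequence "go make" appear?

Scanning the 43 overlapping bigram windows for "go make":
  position 7–8: go make

1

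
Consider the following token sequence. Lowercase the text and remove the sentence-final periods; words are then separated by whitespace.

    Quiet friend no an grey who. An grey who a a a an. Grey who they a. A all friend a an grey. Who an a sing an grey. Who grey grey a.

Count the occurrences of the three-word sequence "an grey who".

5

Scanning the 31 overlapping trigram windows for "an grey who":
  position 4–6: an grey who
  position 7–9: an grey who
  position 13–15: an grey who
  position 22–24: an grey who
  position 28–30: an grey who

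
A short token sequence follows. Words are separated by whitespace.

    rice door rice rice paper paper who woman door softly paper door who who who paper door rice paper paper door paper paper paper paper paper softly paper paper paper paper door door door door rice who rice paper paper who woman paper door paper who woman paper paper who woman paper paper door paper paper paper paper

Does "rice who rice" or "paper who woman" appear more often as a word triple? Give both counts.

"paper who woman" (4 vs 1)

"rice who rice": 1 occurrence
"paper who woman": 4 occurrences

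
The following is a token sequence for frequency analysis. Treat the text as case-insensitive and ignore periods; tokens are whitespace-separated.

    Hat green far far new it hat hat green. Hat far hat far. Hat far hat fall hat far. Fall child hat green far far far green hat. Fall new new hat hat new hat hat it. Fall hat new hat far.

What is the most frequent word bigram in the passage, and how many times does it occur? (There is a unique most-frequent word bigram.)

Bigram frequencies (highest first):
  hat far: 5
  hat green: 3
  far far: 3
  hat hat: 3
  far hat: 3
  new hat: 3
  … (16 more, each ≤ 2)

"hat far", 5 times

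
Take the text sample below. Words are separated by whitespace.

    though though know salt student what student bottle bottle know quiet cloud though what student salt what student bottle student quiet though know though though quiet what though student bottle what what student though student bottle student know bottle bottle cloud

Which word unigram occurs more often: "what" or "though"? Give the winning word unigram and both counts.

"though" (8 vs 6)

"what": 6 occurrences
"though": 8 occurrences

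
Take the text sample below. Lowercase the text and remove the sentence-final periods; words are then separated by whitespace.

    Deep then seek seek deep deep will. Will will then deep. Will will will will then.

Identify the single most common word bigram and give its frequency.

"will will", 5 times

Bigram frequencies (highest first):
  will will: 5
  deep will: 2
  will then: 2
  deep then: 1
  then seek: 1
  seek seek: 1
  … (3 more, each ≤ 1)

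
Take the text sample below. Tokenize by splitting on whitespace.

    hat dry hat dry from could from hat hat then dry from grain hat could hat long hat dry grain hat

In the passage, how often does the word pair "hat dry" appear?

3

Scanning the 20 overlapping bigram windows for "hat dry":
  position 1–2: hat dry
  position 3–4: hat dry
  position 18–19: hat dry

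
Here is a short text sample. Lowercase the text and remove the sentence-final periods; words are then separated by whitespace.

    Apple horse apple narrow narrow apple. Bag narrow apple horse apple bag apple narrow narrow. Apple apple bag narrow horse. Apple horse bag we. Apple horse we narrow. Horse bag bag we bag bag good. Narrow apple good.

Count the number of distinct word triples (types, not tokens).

32

38 tokens → 36 trigram windows in total.
Repeated trigrams (each contributes count−1 duplicates):
  apple bag narrow: 2
  apple horse apple: 2
  apple narrow narrow: 2
  narrow narrow apple: 2
4 duplicate windows → 36 − 4 = 32 distinct.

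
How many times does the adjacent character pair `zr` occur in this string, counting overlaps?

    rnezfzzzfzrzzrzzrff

Sliding a length-2 window over the 19 characters (18 positions):
  position 10–11: zr
  position 13–14: zr
  position 16–17: zr

3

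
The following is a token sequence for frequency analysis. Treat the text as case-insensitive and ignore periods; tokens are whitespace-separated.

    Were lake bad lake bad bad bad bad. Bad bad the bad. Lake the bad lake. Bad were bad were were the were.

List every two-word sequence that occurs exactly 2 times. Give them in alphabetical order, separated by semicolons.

bad were; the bad

Bigram counts meeting the condition (exactly 2 times):
  bad were: 2
  the bad: 2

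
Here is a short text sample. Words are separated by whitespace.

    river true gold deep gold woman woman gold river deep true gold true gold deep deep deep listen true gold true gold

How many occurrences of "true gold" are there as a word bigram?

5

Scanning the 21 overlapping bigram windows for "true gold":
  position 2–3: true gold
  position 11–12: true gold
  position 13–14: true gold
  position 19–20: true gold
  position 21–22: true gold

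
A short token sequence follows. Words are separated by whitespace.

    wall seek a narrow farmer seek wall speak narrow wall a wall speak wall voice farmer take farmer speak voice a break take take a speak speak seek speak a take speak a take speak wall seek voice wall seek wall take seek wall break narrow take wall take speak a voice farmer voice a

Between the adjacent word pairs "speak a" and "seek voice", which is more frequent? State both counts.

"speak a" (3 vs 1)

"speak a": 3 occurrences
"seek voice": 1 occurrence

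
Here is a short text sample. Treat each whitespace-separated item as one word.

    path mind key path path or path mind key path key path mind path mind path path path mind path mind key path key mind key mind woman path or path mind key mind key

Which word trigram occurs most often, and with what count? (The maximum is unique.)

"path mind key", 4 times

Trigram frequencies (highest first):
  path mind key: 4
  mind key path: 3
  path mind path: 3
  path or path: 2
  or path mind: 2
  key path key: 2
  … (14 more, each ≤ 2)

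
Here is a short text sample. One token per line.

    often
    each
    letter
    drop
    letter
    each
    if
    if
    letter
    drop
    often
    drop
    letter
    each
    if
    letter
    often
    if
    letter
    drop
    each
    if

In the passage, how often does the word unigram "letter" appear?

6

Scanning the 22 tokens for "letter":
  position 3: letter
  position 5: letter
  position 9: letter
  position 13: letter
  position 16: letter
  position 19: letter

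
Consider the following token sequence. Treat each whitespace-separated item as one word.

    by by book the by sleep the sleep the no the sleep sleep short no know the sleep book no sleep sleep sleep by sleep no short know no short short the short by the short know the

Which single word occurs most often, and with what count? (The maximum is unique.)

Unigram frequencies (highest first):
  sleep: 9
  the: 8
  short: 6
  by: 5
  no: 5
  know: 3
  … (1 more, each ≤ 2)

"sleep", 9 times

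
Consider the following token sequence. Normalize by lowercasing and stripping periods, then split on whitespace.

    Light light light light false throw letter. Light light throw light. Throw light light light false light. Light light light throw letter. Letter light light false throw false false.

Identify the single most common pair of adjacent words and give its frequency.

"light light", 10 times

Bigram frequencies (highest first):
  light light: 10
  light false: 3
  light throw: 3
  false throw: 2
  throw letter: 2
  letter light: 2
  … (5 more, each ≤ 2)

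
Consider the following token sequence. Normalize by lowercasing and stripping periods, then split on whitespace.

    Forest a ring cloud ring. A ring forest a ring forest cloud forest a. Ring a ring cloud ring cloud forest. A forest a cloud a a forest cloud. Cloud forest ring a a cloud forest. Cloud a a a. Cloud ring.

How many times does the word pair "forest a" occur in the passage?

5

Scanning the 41 overlapping bigram windows for "forest a":
  position 1–2: forest a
  position 8–9: forest a
  position 13–14: forest a
  position 21–22: forest a
  position 23–24: forest a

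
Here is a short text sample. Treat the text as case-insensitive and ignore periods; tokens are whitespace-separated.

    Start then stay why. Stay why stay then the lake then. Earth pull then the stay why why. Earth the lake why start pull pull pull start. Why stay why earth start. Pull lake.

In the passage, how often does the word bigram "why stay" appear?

3

Scanning the 33 overlapping bigram windows for "why stay":
  position 4–5: why stay
  position 6–7: why stay
  position 28–29: why stay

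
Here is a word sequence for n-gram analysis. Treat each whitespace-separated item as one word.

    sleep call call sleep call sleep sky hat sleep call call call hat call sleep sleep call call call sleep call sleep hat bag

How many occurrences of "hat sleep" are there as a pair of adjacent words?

Scanning the 23 overlapping bigram windows for "hat sleep":
  position 8–9: hat sleep

1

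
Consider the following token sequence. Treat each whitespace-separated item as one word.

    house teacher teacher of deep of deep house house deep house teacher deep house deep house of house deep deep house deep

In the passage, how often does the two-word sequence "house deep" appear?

Scanning the 21 overlapping bigram windows for "house deep":
  position 9–10: house deep
  position 14–15: house deep
  position 18–19: house deep
  position 21–22: house deep

4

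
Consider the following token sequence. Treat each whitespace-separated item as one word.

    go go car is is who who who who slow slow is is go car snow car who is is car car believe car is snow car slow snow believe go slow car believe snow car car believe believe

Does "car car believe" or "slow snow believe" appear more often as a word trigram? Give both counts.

"car car believe": 2 occurrences
"slow snow believe": 1 occurrence

"car car believe" (2 vs 1)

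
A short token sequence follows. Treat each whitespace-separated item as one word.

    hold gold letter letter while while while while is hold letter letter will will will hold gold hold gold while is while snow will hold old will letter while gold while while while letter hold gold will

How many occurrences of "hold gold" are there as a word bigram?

4

Scanning the 36 overlapping bigram windows for "hold gold":
  position 1–2: hold gold
  position 16–17: hold gold
  position 18–19: hold gold
  position 35–36: hold gold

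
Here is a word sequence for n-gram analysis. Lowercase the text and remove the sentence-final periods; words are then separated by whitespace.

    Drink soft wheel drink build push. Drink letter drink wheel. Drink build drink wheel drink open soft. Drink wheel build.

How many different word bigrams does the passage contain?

14

20 tokens → 19 bigram windows in total.
Repeated bigrams (each contributes count−1 duplicates):
  drink wheel: 3
  wheel drink: 3
  drink build: 2
5 duplicate windows → 19 − 5 = 14 distinct.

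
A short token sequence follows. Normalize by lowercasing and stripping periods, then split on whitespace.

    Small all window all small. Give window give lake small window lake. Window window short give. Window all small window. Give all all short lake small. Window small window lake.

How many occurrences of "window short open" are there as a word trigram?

Scanning the 28 overlapping trigram windows for "window short open":
  (none found)

0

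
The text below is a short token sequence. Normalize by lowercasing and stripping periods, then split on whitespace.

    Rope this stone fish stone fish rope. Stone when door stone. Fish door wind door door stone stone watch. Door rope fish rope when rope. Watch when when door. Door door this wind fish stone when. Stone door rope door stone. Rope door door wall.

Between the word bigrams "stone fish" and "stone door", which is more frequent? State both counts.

"stone fish": 3 occurrences
"stone door": 1 occurrence

"stone fish" (3 vs 1)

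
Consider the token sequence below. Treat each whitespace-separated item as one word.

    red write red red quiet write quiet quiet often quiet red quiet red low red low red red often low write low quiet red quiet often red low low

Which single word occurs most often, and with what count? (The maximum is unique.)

"red", 10 times

Unigram frequencies (highest first):
  red: 10
  quiet: 7
  low: 6
  write: 3
  often: 3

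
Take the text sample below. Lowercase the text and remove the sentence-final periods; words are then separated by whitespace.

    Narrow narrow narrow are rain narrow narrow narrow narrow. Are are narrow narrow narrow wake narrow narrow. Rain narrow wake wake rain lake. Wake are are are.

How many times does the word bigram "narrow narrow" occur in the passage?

8

Scanning the 26 overlapping bigram windows for "narrow narrow":
  position 1–2: narrow narrow
  position 2–3: narrow narrow
  position 6–7: narrow narrow
  position 7–8: narrow narrow
  position 8–9: narrow narrow
  position 12–13: narrow narrow
  position 13–14: narrow narrow
  position 16–17: narrow narrow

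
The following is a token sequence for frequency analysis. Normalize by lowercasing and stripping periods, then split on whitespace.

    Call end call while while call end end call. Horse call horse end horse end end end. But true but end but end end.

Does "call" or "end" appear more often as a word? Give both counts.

"call": 5 occurrences
"end": 10 occurrences

"end" (10 vs 5)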